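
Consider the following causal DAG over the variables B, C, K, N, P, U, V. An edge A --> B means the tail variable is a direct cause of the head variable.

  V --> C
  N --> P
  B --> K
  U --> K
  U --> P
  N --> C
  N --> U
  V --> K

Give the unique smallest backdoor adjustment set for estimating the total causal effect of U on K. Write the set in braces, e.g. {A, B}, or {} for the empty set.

{}

Variables eligible for adjustment (non-descendants of U, excluding U and K): {B, C, N, V}.
Backdoor paths from U to K:
  P1: U <- N -> C <- V -> K
Each backdoor path contains an unconditioned collider, so every path is already blocked with the empty conditioning set:
  P1: blocked at collider C (neither it nor any descendant is in the conditioning set).
The empty set is therefore the unique smallest valid set.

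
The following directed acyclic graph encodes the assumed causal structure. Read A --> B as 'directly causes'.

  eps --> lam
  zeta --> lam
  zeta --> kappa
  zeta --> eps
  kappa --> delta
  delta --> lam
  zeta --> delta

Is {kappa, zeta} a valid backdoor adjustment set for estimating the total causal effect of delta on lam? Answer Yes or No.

Yes

Backdoor paths from delta to lam (paths whose first edge points into delta):
  P1: delta <- zeta -> eps -> lam
  P2: delta <- zeta -> lam
  P3: delta <- kappa <- zeta -> eps -> lam
  P4: delta <- kappa <- zeta -> lam
Condition 1 (no descendant of delta in the set): holds — descendants of delta are {lam}; none are in {kappa, zeta}.
Condition 2 (every backdoor path blocked by {kappa, zeta}):
  P1: blocked at fork node zeta ∈ conditioning set.
  P2: blocked at fork node zeta ∈ conditioning set.
  P3: blocked at chain node kappa ∈ conditioning set.
  P4: blocked at chain node kappa ∈ conditioning set.
{kappa, zeta} satisfies the backdoor criterion.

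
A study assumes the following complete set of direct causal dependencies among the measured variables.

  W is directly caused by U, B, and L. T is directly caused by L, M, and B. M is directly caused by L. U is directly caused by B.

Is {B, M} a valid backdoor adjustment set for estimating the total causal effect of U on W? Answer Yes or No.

Yes

Backdoor paths from U to W (paths whose first edge points into U):
  P1: U <- B -> T <- L -> W
  P2: U <- B -> T <- M <- L -> W
  P3: U <- B -> W
Condition 1 (no descendant of U in the set): holds — descendants of U are {W}; none are in {B, M}.
Condition 2 (every backdoor path blocked by {B, M}):
  P1: blocked at fork node B ∈ conditioning set.
  P2: blocked at fork node B ∈ conditioning set.
  P3: blocked at fork node B ∈ conditioning set.
{B, M} satisfies the backdoor criterion.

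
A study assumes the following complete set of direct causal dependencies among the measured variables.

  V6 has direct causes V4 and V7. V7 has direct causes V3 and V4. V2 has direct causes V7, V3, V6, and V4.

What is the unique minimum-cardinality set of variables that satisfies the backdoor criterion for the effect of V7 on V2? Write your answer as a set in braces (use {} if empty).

Variables eligible for adjustment (non-descendants of V7, excluding V7 and V2): {V3, V4}.
Backdoor paths from V7 to V2:
  P1: V7 <- V3 -> V2
  P2: V7 <- V4 -> V6 -> V2
  P3: V7 <- V4 -> V2
The empty set is not sufficient: P1 (V7 <- V3 -> V2) has no collider blocking it and no conditioned non-collider, so it is open.
Try {V3, V4}:
  P1: blocked at fork node V3 ∈ conditioning set.
  P2: blocked at fork node V4 ∈ conditioning set.
  P3: blocked at fork node V4 ∈ conditioning set.
{V3, V4} contains no descendant of V7 and blocks every backdoor path.
Every element of {V3, V4} is needed (dropping V3 leaves P1 open; dropping V4 leaves P2 open), so no proper subset is valid.
Among all size-2 subsets of the eligible variables, only {V3, V4} blocks every backdoor path, so it is the unique smallest valid adjustment set.

{V3, V4}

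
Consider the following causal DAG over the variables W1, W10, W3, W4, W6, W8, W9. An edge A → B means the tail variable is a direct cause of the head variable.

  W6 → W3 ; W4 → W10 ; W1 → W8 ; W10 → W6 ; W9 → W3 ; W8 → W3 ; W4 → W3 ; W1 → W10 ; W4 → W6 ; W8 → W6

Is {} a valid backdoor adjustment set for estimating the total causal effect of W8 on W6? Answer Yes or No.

No

Backdoor paths from W8 to W6 (paths whose first edge points into W8):
  P1: W8 <- W1 -> W10 <- W4 -> W6
  P2: W8 <- W1 -> W10 <- W4 -> W3 <- W6
  P3: W8 <- W1 -> W10 -> W6
Condition 1 (no descendant of W8 in the set): holds — descendants of W8 are {W3, W6}; none are in {}.
Condition 2 (every backdoor path blocked by {}):
  P1: blocked at collider W10 (neither it nor any descendant is in the conditioning set).
  P2: blocked at collider W10 (neither it nor any descendant is in the conditioning set).
  P3: open — no interior node is in the conditioning set.
{} does not satisfy the backdoor criterion.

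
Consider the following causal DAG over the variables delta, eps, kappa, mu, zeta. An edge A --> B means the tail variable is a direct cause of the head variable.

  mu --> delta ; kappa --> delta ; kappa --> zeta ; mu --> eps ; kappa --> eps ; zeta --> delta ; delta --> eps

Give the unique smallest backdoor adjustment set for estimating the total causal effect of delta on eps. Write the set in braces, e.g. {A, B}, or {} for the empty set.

{kappa, mu}

Variables eligible for adjustment (non-descendants of delta, excluding delta and eps): {kappa, mu, zeta}.
Backdoor paths from delta to eps:
  P1: delta <- mu -> eps
  P2: delta <- kappa -> eps
  P3: delta <- zeta <- kappa -> eps
The empty set is not sufficient: P1 (delta <- mu -> eps) has no collider blocking it and no conditioned non-collider, so it is open.
Try {kappa, mu}:
  P1: blocked at fork node mu ∈ conditioning set.
  P2: blocked at fork node kappa ∈ conditioning set.
  P3: blocked at fork node kappa ∈ conditioning set.
{kappa, mu} contains no descendant of delta and blocks every backdoor path.
Every element of {kappa, mu} is needed (dropping kappa leaves P2 open; dropping mu leaves P1 open), so no proper subset is valid.
Among all size-2 subsets of the eligible variables, only {kappa, mu} blocks every backdoor path, so it is the unique smallest valid adjustment set.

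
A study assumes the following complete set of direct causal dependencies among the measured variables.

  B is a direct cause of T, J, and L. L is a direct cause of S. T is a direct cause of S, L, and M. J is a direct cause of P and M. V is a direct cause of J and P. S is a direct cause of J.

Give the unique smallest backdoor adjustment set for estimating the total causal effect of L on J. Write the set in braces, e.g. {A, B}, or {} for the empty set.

{B, T}

Variables eligible for adjustment (non-descendants of L, excluding L and J): {B, T, V}.
Backdoor paths from L to J:
  P1: L <- B -> T -> S -> J
  P2: L <- B -> T -> M <- J
  P3: L <- B -> J
  P4: L <- T <- B -> J
  P5: L <- T -> S -> J
  P6: L <- T -> M <- J
The empty set is not sufficient: P1 (L <- B -> T -> S -> J) has no collider blocking it and no conditioned non-collider, so it is open.
Try {B, T}:
  P1: blocked at fork node B ∈ conditioning set.
  P2: blocked at fork node B ∈ conditioning set.
  P3: blocked at fork node B ∈ conditioning set.
  P4: blocked at chain node T ∈ conditioning set.
  P5: blocked at fork node T ∈ conditioning set.
  P6: blocked at fork node T ∈ conditioning set.
{B, T} contains no descendant of L and blocks every backdoor path.
Every element of {B, T} is needed (dropping B leaves P3 open; dropping T leaves P5 open), so no proper subset is valid.
Among all size-2 subsets of the eligible variables, only {B, T} blocks every backdoor path, so it is the unique smallest valid adjustment set.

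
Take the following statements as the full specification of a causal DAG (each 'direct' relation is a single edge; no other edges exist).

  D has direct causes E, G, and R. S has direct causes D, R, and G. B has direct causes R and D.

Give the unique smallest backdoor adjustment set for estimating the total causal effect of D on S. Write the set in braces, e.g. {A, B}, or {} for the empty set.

{G, R}

Variables eligible for adjustment (non-descendants of D, excluding D and S): {E, G, R}.
Backdoor paths from D to S:
  P1: D <- R -> S
  P2: D <- G -> S
The empty set is not sufficient: P1 (D <- R -> S) has no collider blocking it and no conditioned non-collider, so it is open.
Try {G, R}:
  P1: blocked at fork node R ∈ conditioning set.
  P2: blocked at fork node G ∈ conditioning set.
{G, R} contains no descendant of D and blocks every backdoor path.
Every element of {G, R} is needed (dropping G leaves P2 open; dropping R leaves P1 open), so no proper subset is valid.
Among all size-2 subsets of the eligible variables, only {G, R} blocks every backdoor path, so it is the unique smallest valid adjustment set.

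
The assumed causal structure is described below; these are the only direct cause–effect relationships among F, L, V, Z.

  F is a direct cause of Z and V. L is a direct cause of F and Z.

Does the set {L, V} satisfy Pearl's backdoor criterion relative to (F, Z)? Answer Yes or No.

No

Backdoor paths from F to Z (paths whose first edge points into F):
  P1: F <- L -> Z
Condition 1 (no descendant of F in the set): FAILS — V is a descendant of F.
Condition 2 (every backdoor path blocked by {L, V}):
  P1: blocked at fork node L ∈ conditioning set.
{L, V} does not satisfy the backdoor criterion.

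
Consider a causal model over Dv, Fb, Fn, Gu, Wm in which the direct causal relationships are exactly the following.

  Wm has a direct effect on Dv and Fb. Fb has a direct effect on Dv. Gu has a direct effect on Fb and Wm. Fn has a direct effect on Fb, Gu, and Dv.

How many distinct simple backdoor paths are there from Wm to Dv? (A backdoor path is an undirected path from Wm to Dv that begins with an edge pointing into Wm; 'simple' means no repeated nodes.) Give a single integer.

4

A backdoor path from Wm to Dv is any simple undirected path whose first edge points into Wm (i.e. leaves Wm via a parent).
Parents of Wm: {Gu}.
Enumerating:
  P1: Wm <- Gu <- Fn -> Fb -> Dv
  P2: Wm <- Gu <- Fn -> Dv
  P3: Wm <- Gu -> Fb <- Fn -> Dv
  P4: Wm <- Gu -> Fb -> Dv
That exhausts the simple backdoor paths. Count: 4.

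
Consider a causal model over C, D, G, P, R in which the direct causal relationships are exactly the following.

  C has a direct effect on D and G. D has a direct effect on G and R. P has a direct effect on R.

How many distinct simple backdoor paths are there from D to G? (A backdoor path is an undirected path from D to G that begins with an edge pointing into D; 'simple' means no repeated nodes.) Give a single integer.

1

A backdoor path from D to G is any simple undirected path whose first edge points into D (i.e. leaves D via a parent).
Parents of D: {C}.
Enumerating:
  P1: D <- C -> G
That exhausts the simple backdoor paths. Count: 1.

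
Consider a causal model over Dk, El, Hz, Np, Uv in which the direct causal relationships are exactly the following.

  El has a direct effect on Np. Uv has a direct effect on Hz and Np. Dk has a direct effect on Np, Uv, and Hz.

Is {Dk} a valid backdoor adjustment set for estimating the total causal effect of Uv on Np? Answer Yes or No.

Yes

Backdoor paths from Uv to Np (paths whose first edge points into Uv):
  P1: Uv <- Dk -> Np
Condition 1 (no descendant of Uv in the set): holds — descendants of Uv are {Hz, Np}; none are in {Dk}.
Condition 2 (every backdoor path blocked by {Dk}):
  P1: blocked at fork node Dk ∈ conditioning set.
{Dk} satisfies the backdoor criterion.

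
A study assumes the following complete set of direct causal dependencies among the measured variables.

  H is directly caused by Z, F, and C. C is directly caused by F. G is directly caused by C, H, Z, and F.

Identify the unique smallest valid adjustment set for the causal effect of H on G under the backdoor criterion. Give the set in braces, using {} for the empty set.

Variables eligible for adjustment (non-descendants of H, excluding H and G): {C, F, Z}.
Backdoor paths from H to G:
  P1: H <- Z -> G
  P2: H <- F -> C -> G
  P3: H <- F -> G
  P4: H <- C <- F -> G
  P5: H <- C -> G
The empty set is not sufficient: P1 (H <- Z -> G) has no collider blocking it and no conditioned non-collider, so it is open.
Try {C, F, Z}:
  P1: blocked at fork node Z ∈ conditioning set.
  P2: blocked at fork node F ∈ conditioning set.
  P3: blocked at fork node F ∈ conditioning set.
  P4: blocked at chain node C ∈ conditioning set.
  P5: blocked at fork node C ∈ conditioning set.
{C, F, Z} contains no descendant of H and blocks every backdoor path.
Every element of {C, F, Z} is needed (dropping C leaves P5 open; dropping F leaves P3 open; dropping Z leaves P1 open), so no proper subset is valid.
Among all size-3 subsets of the eligible variables, only {C, F, Z} blocks every backdoor path, so it is the unique smallest valid adjustment set.

{C, F, Z}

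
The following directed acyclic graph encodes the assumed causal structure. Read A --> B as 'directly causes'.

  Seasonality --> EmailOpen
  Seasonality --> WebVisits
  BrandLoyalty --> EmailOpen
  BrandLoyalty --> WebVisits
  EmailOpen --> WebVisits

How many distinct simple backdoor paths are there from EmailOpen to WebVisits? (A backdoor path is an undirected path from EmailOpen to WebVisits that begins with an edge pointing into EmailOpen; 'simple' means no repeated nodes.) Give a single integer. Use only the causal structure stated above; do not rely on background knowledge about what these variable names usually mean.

2

A backdoor path from EmailOpen to WebVisits is any simple undirected path whose first edge points into EmailOpen (i.e. leaves EmailOpen via a parent).
Parents of EmailOpen: {BrandLoyalty, Seasonality}.
Enumerating:
  P1: EmailOpen <- Seasonality -> WebVisits
  P2: EmailOpen <- BrandLoyalty -> WebVisits
That exhausts the simple backdoor paths. Count: 2.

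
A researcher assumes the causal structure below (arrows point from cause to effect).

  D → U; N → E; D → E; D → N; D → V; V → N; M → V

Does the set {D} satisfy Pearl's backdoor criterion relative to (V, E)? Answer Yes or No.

Yes

Backdoor paths from V to E (paths whose first edge points into V):
  P1: V <- D -> N -> E
  P2: V <- D -> E
Condition 1 (no descendant of V in the set): holds — descendants of V are {E, N}; none are in {D}.
Condition 2 (every backdoor path blocked by {D}):
  P1: blocked at fork node D ∈ conditioning set.
  P2: blocked at fork node D ∈ conditioning set.
{D} satisfies the backdoor criterion.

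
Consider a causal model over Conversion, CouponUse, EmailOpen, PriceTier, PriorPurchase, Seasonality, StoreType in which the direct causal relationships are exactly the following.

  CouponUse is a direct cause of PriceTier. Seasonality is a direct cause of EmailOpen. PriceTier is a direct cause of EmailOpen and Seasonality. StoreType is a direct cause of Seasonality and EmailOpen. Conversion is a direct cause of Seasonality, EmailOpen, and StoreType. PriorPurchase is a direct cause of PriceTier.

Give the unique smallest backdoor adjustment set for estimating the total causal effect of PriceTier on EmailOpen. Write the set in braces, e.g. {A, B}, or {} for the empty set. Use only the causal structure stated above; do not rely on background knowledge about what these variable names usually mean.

Variables eligible for adjustment (non-descendants of PriceTier, excluding PriceTier and EmailOpen): {Conversion, CouponUse, PriorPurchase, StoreType}.
Backdoor paths from PriceTier to EmailOpen:
  (none)
With no backdoor paths the empty set already satisfies the criterion, and it is trivially minimal.

{}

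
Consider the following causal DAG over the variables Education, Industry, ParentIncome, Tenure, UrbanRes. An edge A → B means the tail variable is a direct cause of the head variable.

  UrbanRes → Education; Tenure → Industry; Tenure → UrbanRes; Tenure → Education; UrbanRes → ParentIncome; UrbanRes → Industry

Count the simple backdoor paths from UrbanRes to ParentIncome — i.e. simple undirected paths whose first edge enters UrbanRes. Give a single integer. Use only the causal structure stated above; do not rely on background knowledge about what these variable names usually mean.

A backdoor path from UrbanRes to ParentIncome is any simple undirected path whose first edge points into UrbanRes (i.e. leaves UrbanRes via a parent).
Parents of UrbanRes: {Tenure}.
No simple path from any parent of UrbanRes reaches ParentIncome without revisiting UrbanRes, so there are no backdoor paths.

0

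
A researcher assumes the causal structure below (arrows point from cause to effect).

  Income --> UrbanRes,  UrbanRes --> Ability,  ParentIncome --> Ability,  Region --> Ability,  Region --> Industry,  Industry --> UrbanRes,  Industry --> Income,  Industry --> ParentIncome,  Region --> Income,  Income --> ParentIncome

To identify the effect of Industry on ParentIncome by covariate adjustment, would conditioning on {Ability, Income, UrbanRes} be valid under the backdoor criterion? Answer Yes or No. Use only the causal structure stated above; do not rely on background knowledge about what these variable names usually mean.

No

Backdoor paths from Industry to ParentIncome (paths whose first edge points into Industry):
  P1: Industry <- Region -> Income -> UrbanRes -> Ability <- ParentIncome
  P2: Industry <- Region -> Income -> ParentIncome
  P3: Industry <- Region -> Ability <- UrbanRes <- Income -> ParentIncome
  P4: Industry <- Region -> Ability <- ParentIncome
Condition 1 (no descendant of Industry in the set): FAILS — Ability, Income, and UrbanRes are descendants of Industry.
Condition 2 (every backdoor path blocked by {Ability, Income, UrbanRes}):
  P1: blocked at chain node Income ∈ conditioning set.
  P2: blocked at chain node Income ∈ conditioning set.
  P3: blocked at chain node UrbanRes ∈ conditioning set.
  P4: open — collider(s) Ability are conditioned on (or have a conditioned descendant) and no non-collider on the path is in the set.
{Ability, Income, UrbanRes} does not satisfy the backdoor criterion.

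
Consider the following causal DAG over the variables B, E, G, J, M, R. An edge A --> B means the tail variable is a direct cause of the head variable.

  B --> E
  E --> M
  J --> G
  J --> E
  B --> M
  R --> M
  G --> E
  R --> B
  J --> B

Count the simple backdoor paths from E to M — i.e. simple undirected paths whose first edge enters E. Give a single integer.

A backdoor path from E to M is any simple undirected path whose first edge points into E (i.e. leaves E via a parent).
Parents of E: {B, G, J}.
Enumerating:
  P1: E <- J -> B <- R -> M
  P2: E <- J -> B -> M
  P3: E <- B <- R -> M
  P4: E <- B -> M
  P5: E <- G <- J -> B <- R -> M
  P6: E <- G <- J -> B -> M
That exhausts the simple backdoor paths. Count: 6.

6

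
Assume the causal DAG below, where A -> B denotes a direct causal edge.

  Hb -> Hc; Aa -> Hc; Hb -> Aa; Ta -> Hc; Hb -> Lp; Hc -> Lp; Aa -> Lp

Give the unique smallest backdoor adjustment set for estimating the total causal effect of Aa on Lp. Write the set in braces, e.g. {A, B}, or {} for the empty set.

{Hb}

Variables eligible for adjustment (non-descendants of Aa, excluding Aa and Lp): {Hb, Ta}.
Backdoor paths from Aa to Lp:
  P1: Aa <- Hb -> Hc -> Lp
  P2: Aa <- Hb -> Lp
The empty set is not sufficient: P1 (Aa <- Hb -> Hc -> Lp) has no collider blocking it and no conditioned non-collider, so it is open.
Try {Hb}:
  P1: blocked at fork node Hb ∈ conditioning set.
  P2: blocked at fork node Hb ∈ conditioning set.
{Hb} contains no descendant of Aa and blocks every backdoor path.
No other singleton works — e.g. {Ta} leaves P1 open — so {Hb} is the unique smallest valid adjustment set.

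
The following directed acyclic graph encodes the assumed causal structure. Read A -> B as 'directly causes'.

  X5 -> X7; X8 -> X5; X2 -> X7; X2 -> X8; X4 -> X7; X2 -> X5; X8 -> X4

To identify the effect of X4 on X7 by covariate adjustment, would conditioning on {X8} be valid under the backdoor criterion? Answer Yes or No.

Yes

Backdoor paths from X4 to X7 (paths whose first edge points into X4):
  P1: X4 <- X8 <- X2 -> X5 -> X7
  P2: X4 <- X8 <- X2 -> X7
  P3: X4 <- X8 -> X5 <- X2 -> X7
  P4: X4 <- X8 -> X5 -> X7
Condition 1 (no descendant of X4 in the set): holds — descendants of X4 are {X7}; none are in {X8}.
Condition 2 (every backdoor path blocked by {X8}):
  P1: blocked at chain node X8 ∈ conditioning set.
  P2: blocked at chain node X8 ∈ conditioning set.
  P3: blocked at fork node X8 ∈ conditioning set.
  P4: blocked at fork node X8 ∈ conditioning set.
{X8} satisfies the backdoor criterion.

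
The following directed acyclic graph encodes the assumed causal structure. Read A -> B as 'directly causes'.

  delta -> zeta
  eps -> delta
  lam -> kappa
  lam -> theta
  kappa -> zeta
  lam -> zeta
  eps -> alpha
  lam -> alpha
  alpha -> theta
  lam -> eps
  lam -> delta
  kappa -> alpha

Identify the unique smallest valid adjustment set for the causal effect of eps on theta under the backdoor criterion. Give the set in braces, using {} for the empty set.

Variables eligible for adjustment (non-descendants of eps, excluding eps and theta): {kappa, lam}.
Backdoor paths from eps to theta:
  P1: eps <- lam -> kappa -> alpha -> theta
  P2: eps <- lam -> alpha -> theta
  P3: eps <- lam -> delta -> zeta <- kappa -> alpha -> theta
  P4: eps <- lam -> theta
  P5: eps <- lam -> zeta <- kappa -> alpha -> theta
The empty set is not sufficient: P1 (eps <- lam -> kappa -> alpha -> theta) has no collider blocking it and no conditioned non-collider, so it is open.
Try {lam}:
  P1: blocked at fork node lam ∈ conditioning set.
  P2: blocked at fork node lam ∈ conditioning set.
  P3: blocked at fork node lam ∈ conditioning set.
  P4: blocked at fork node lam ∈ conditioning set.
  P5: blocked at fork node lam ∈ conditioning set.
{lam} contains no descendant of eps and blocks every backdoor path.
No other singleton works — e.g. {kappa} leaves P2 open — so {lam} is the unique smallest valid adjustment set.

{lam}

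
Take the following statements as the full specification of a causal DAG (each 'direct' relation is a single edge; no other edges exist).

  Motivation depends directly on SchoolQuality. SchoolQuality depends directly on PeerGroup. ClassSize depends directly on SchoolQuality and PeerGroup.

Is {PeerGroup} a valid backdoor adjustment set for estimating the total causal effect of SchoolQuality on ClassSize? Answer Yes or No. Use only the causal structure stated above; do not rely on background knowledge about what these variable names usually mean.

Backdoor paths from SchoolQuality to ClassSize (paths whose first edge points into SchoolQuality):
  P1: SchoolQuality <- PeerGroup -> ClassSize
Condition 1 (no descendant of SchoolQuality in the set): holds — descendants of SchoolQuality are {ClassSize, Motivation}; none are in {PeerGroup}.
Condition 2 (every backdoor path blocked by {PeerGroup}):
  P1: blocked at fork node PeerGroup ∈ conditioning set.
{PeerGroup} satisfies the backdoor criterion.

Yes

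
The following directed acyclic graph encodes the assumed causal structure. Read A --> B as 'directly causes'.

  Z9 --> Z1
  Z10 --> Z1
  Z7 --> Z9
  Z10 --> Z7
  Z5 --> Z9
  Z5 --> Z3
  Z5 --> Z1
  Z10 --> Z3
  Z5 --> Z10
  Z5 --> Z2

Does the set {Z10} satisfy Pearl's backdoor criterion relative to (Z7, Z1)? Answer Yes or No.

Backdoor paths from Z7 to Z1 (paths whose first edge points into Z7):
  P1: Z7 <- Z10 <- Z5 -> Z9 -> Z1
  P2: Z7 <- Z10 <- Z5 -> Z1
  P3: Z7 <- Z10 -> Z1
  P4: Z7 <- Z10 -> Z3 <- Z5 -> Z9 -> Z1
  P5: Z7 <- Z10 -> Z3 <- Z5 -> Z1
Condition 1 (no descendant of Z7 in the set): holds — descendants of Z7 are {Z1, Z9}; none are in {Z10}.
Condition 2 (every backdoor path blocked by {Z10}):
  P1: blocked at chain node Z10 ∈ conditioning set.
  P2: blocked at chain node Z10 ∈ conditioning set.
  P3: blocked at fork node Z10 ∈ conditioning set.
  P4: blocked at fork node Z10 ∈ conditioning set.
  P5: blocked at fork node Z10 ∈ conditioning set.
{Z10} satisfies the backdoor criterion.

Yes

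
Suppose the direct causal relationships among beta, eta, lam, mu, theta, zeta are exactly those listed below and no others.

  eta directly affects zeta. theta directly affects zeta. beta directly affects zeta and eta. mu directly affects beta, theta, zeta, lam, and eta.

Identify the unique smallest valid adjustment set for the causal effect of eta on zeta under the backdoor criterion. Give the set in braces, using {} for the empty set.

{beta, mu}

Variables eligible for adjustment (non-descendants of eta, excluding eta and zeta): {beta, lam, mu, theta}.
Backdoor paths from eta to zeta:
  P1: eta <- mu -> beta -> zeta
  P2: eta <- mu -> theta -> zeta
  P3: eta <- mu -> zeta
  P4: eta <- beta <- mu -> theta -> zeta
  P5: eta <- beta <- mu -> zeta
  P6: eta <- beta -> zeta
The empty set is not sufficient: P1 (eta <- mu -> beta -> zeta) has no collider blocking it and no conditioned non-collider, so it is open.
Try {beta, mu}:
  P1: blocked at fork node mu ∈ conditioning set.
  P2: blocked at fork node mu ∈ conditioning set.
  P3: blocked at fork node mu ∈ conditioning set.
  P4: blocked at chain node beta ∈ conditioning set.
  P5: blocked at chain node beta ∈ conditioning set.
  P6: blocked at fork node beta ∈ conditioning set.
{beta, mu} contains no descendant of eta and blocks every backdoor path.
Every element of {beta, mu} is needed (dropping beta leaves P6 open; dropping mu leaves P2 open), so no proper subset is valid.
Among all size-2 subsets of the eligible variables, only {beta, mu} blocks every backdoor path, so it is the unique smallest valid adjustment set.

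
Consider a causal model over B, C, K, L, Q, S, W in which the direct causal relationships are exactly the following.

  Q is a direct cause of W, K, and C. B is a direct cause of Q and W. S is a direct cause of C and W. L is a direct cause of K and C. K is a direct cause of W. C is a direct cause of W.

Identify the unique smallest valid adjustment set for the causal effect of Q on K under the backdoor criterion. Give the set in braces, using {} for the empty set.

Variables eligible for adjustment (non-descendants of Q, excluding Q and K): {B, L, S}.
Backdoor paths from Q to K:
  P1: Q <- B -> W <- S -> C <- L -> K
  P2: Q <- B -> W <- K
  P3: Q <- B -> W <- C <- L -> K
Each backdoor path contains an unconditioned collider, so every path is already blocked with the empty conditioning set:
  P1: blocked at collider W (neither it nor any descendant is in the conditioning set).
  P2: blocked at collider W (neither it nor any descendant is in the conditioning set).
  P3: blocked at collider W (neither it nor any descendant is in the conditioning set).
The empty set is therefore the unique smallest valid set.

{}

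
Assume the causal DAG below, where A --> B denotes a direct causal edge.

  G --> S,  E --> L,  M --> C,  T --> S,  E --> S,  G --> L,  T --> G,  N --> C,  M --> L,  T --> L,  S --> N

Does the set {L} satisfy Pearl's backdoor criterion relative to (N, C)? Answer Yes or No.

No

Backdoor paths from N to C (paths whose first edge points into N):
  P1: N <- S <- E -> L <- M -> C
  P2: N <- S <- T -> G -> L <- M -> C
  P3: N <- S <- T -> L <- M -> C
  P4: N <- S <- G <- T -> L <- M -> C
  P5: N <- S <- G -> L <- M -> C
Condition 1 (no descendant of N in the set): holds — descendants of N are {C}; none are in {L}.
Condition 2 (every backdoor path blocked by {L}):
  P1: open — collider(s) L are conditioned on (or have a conditioned descendant) and no non-collider on the path is in the set.
  P2: open — collider(s) L are conditioned on (or have a conditioned descendant) and no non-collider on the path is in the set.
  P3: open — collider(s) L are conditioned on (or have a conditioned descendant) and no non-collider on the path is in the set.
  P4: open — collider(s) L are conditioned on (or have a conditioned descendant) and no non-collider on the path is in the set.
  P5: open — collider(s) L are conditioned on (or have a conditioned descendant) and no non-collider on the path is in the set.
{L} does not satisfy the backdoor criterion.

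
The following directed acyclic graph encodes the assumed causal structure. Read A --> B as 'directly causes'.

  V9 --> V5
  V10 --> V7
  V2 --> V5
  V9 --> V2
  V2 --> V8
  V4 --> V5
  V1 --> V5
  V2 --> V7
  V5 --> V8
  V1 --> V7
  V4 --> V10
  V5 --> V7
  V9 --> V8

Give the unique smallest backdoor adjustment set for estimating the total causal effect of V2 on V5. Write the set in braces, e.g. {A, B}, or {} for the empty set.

{V9}

Variables eligible for adjustment (non-descendants of V2, excluding V2 and V5): {V1, V10, V4, V9}.
Backdoor paths from V2 to V5:
  P1: V2 <- V9 -> V5
  P2: V2 <- V9 -> V8 <- V5
The empty set is not sufficient: P1 (V2 <- V9 -> V5) has no collider blocking it and no conditioned non-collider, so it is open.
Try {V9}:
  P1: blocked at fork node V9 ∈ conditioning set.
  P2: blocked at fork node V9 ∈ conditioning set.
{V9} contains no descendant of V2 and blocks every backdoor path.
No other singleton works — e.g. {V4} leaves P1 open — so {V9} is the unique smallest valid adjustment set.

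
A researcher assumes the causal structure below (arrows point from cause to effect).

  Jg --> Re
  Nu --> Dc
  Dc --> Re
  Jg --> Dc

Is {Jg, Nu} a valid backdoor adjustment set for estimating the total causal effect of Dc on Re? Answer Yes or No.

Yes

Backdoor paths from Dc to Re (paths whose first edge points into Dc):
  P1: Dc <- Jg -> Re
Condition 1 (no descendant of Dc in the set): holds — descendants of Dc are {Re}; none are in {Jg, Nu}.
Condition 2 (every backdoor path blocked by {Jg, Nu}):
  P1: blocked at fork node Jg ∈ conditioning set.
{Jg, Nu} satisfies the backdoor criterion.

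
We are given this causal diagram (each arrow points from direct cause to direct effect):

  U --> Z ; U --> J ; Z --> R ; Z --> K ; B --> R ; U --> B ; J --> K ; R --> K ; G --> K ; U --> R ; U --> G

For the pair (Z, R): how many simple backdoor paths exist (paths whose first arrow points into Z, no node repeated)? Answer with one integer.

A backdoor path from Z to R is any simple undirected path whose first edge points into Z (i.e. leaves Z via a parent).
Parents of Z: {U}.
Enumerating:
  P1: Z <- U -> J -> K <- R
  P2: Z <- U -> B -> R
  P3: Z <- U -> G -> K <- R
  P4: Z <- U -> R
That exhausts the simple backdoor paths. Count: 4.

4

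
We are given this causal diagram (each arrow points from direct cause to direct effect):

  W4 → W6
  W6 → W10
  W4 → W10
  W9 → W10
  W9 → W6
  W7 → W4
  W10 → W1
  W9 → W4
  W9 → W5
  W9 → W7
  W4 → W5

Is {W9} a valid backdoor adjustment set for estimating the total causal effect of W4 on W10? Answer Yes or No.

Yes

Backdoor paths from W4 to W10 (paths whose first edge points into W4):
  P1: W4 <- W9 -> W6 -> W10
  P2: W4 <- W9 -> W10
  P3: W4 <- W7 <- W9 -> W6 -> W10
  P4: W4 <- W7 <- W9 -> W10
Condition 1 (no descendant of W4 in the set): holds — descendants of W4 are {W1, W10, W5, W6}; none are in {W9}.
Condition 2 (every backdoor path blocked by {W9}):
  P1: blocked at fork node W9 ∈ conditioning set.
  P2: blocked at fork node W9 ∈ conditioning set.
  P3: blocked at fork node W9 ∈ conditioning set.
  P4: blocked at fork node W9 ∈ conditioning set.
{W9} satisfies the backdoor criterion.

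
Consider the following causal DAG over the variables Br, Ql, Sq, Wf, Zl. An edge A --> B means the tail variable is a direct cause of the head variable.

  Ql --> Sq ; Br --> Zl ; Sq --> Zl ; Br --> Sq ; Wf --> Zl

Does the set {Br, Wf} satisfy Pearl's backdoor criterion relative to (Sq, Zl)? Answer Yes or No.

Backdoor paths from Sq to Zl (paths whose first edge points into Sq):
  P1: Sq <- Br -> Zl
Condition 1 (no descendant of Sq in the set): holds — descendants of Sq are {Zl}; none are in {Br, Wf}.
Condition 2 (every backdoor path blocked by {Br, Wf}):
  P1: blocked at fork node Br ∈ conditioning set.
{Br, Wf} satisfies the backdoor criterion.

Yes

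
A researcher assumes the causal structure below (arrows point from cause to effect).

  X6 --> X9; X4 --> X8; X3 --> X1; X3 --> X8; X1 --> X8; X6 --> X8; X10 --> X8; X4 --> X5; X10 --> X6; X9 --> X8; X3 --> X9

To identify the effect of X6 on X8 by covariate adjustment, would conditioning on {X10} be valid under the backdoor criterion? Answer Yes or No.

Backdoor paths from X6 to X8 (paths whose first edge points into X6):
  P1: X6 <- X10 -> X8
Condition 1 (no descendant of X6 in the set): holds — descendants of X6 are {X8, X9}; none are in {X10}.
Condition 2 (every backdoor path blocked by {X10}):
  P1: blocked at fork node X10 ∈ conditioning set.
{X10} satisfies the backdoor criterion.

Yes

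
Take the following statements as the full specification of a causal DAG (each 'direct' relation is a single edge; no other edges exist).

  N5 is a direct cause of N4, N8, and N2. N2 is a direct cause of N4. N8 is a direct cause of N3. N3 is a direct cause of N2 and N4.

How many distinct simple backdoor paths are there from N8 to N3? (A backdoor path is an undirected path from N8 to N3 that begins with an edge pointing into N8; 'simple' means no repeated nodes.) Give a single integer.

A backdoor path from N8 to N3 is any simple undirected path whose first edge points into N8 (i.e. leaves N8 via a parent).
Parents of N8: {N5}.
Enumerating:
  P1: N8 <- N5 -> N2 <- N3
  P2: N8 <- N5 -> N2 -> N4 <- N3
  P3: N8 <- N5 -> N4 <- N3
  P4: N8 <- N5 -> N4 <- N2 <- N3
That exhausts the simple backdoor paths. Count: 4.

4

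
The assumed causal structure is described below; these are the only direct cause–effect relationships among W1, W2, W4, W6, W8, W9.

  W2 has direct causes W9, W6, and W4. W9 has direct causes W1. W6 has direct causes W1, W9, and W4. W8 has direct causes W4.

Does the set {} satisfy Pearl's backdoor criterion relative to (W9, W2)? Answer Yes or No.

Backdoor paths from W9 to W2 (paths whose first edge points into W9):
  P1: W9 <- W1 -> W6 <- W4 -> W2
  P2: W9 <- W1 -> W6 -> W2
Condition 1 (no descendant of W9 in the set): holds — descendants of W9 are {W2, W6}; none are in {}.
Condition 2 (every backdoor path blocked by {}):
  P1: blocked at collider W6 (neither it nor any descendant is in the conditioning set).
  P2: open — no interior node is in the conditioning set.
{} does not satisfy the backdoor criterion.

No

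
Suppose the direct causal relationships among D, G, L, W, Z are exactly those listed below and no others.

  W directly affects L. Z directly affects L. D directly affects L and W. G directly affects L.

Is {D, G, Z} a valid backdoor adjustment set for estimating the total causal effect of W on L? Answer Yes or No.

Yes

Backdoor paths from W to L (paths whose first edge points into W):
  P1: W <- D -> L
Condition 1 (no descendant of W in the set): holds — descendants of W are {L}; none are in {D, G, Z}.
Condition 2 (every backdoor path blocked by {D, G, Z}):
  P1: blocked at fork node D ∈ conditioning set.
{D, G, Z} satisfies the backdoor criterion.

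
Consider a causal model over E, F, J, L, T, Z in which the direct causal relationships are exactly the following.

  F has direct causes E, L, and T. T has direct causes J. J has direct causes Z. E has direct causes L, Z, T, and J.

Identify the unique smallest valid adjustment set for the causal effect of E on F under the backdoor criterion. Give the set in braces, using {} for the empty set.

Variables eligible for adjustment (non-descendants of E, excluding E and F): {J, L, T, Z}.
Backdoor paths from E to F:
  P1: E <- Z -> J -> T -> F
  P2: E <- J -> T -> F
  P3: E <- L -> F
  P4: E <- T -> F
The empty set is not sufficient: P1 (E <- Z -> J -> T -> F) has no collider blocking it and no conditioned non-collider, so it is open.
Try {L, T}:
  P1: blocked at chain node T ∈ conditioning set.
  P2: blocked at chain node T ∈ conditioning set.
  P3: blocked at fork node L ∈ conditioning set.
  P4: blocked at fork node T ∈ conditioning set.
{L, T} contains no descendant of E and blocks every backdoor path.
Every element of {L, T} is needed (dropping L leaves P3 open; dropping T leaves P1 open), so no proper subset is valid.
Among all size-2 subsets of the eligible variables, only {L, T} blocks every backdoor path, so it is the unique smallest valid adjustment set.

{L, T}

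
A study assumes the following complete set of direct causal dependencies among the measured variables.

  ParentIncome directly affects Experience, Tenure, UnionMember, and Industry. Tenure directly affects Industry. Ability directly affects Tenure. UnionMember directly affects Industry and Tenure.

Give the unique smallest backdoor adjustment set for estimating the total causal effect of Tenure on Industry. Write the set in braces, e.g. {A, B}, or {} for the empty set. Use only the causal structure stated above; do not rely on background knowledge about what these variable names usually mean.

{ParentIncome, UnionMember}

Variables eligible for adjustment (non-descendants of Tenure, excluding Tenure and Industry): {Ability, Experience, ParentIncome, UnionMember}.
Backdoor paths from Tenure to Industry:
  P1: Tenure <- ParentIncome -> UnionMember -> Industry
  P2: Tenure <- ParentIncome -> Industry
  P3: Tenure <- UnionMember <- ParentIncome -> Industry
  P4: Tenure <- UnionMember -> Industry
The empty set is not sufficient: P1 (Tenure <- ParentIncome -> UnionMember -> Industry) has no collider blocking it and no conditioned non-collider, so it is open.
Try {ParentIncome, UnionMember}:
  P1: blocked at fork node ParentIncome ∈ conditioning set.
  P2: blocked at fork node ParentIncome ∈ conditioning set.
  P3: blocked at chain node UnionMember ∈ conditioning set.
  P4: blocked at fork node UnionMember ∈ conditioning set.
{ParentIncome, UnionMember} contains no descendant of Tenure and blocks every backdoor path.
Every element of {ParentIncome, UnionMember} is needed (dropping ParentIncome leaves P2 open; dropping UnionMember leaves P4 open), so no proper subset is valid.
Among all size-2 subsets of the eligible variables, only {ParentIncome, UnionMember} blocks every backdoor path, so it is the unique smallest valid adjustment set.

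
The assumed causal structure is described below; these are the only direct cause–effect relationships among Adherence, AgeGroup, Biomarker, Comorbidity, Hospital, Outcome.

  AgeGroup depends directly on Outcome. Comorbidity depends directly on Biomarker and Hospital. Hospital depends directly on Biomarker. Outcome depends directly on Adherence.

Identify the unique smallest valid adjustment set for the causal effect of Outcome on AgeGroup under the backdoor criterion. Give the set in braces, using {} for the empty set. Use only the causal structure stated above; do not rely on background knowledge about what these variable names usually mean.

Variables eligible for adjustment (non-descendants of Outcome, excluding Outcome and AgeGroup): {Adherence, Biomarker, Comorbidity, Hospital}.
Backdoor paths from Outcome to AgeGroup:
  (none)
With no backdoor paths the empty set already satisfies the criterion, and it is trivially minimal.

{}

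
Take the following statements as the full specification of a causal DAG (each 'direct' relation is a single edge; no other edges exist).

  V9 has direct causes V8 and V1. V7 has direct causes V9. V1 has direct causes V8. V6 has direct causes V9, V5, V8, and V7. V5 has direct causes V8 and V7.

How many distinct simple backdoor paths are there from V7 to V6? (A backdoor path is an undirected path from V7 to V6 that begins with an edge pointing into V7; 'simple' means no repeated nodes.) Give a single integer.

A backdoor path from V7 to V6 is any simple undirected path whose first edge points into V7 (i.e. leaves V7 via a parent).
Parents of V7: {V9}.
Enumerating:
  P1: V7 <- V9 <- V8 -> V5 -> V6
  P2: V7 <- V9 <- V8 -> V6
  P3: V7 <- V9 <- V1 <- V8 -> V5 -> V6
  P4: V7 <- V9 <- V1 <- V8 -> V6
  P5: V7 <- V9 -> V6
That exhausts the simple backdoor paths. Count: 5.

5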